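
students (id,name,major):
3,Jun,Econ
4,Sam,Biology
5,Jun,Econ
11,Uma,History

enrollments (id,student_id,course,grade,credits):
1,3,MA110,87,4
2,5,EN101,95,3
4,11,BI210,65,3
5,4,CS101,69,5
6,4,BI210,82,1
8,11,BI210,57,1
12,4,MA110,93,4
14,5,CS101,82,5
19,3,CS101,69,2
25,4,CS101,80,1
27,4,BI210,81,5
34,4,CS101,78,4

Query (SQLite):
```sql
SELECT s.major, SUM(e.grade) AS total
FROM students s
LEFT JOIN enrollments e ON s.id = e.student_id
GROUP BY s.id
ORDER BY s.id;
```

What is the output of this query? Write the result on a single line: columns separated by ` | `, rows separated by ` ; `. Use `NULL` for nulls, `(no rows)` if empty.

LEFT JOIN keeps every students row; unmatched ones get NULL for enrollments columns.
Group by students.id and compute SUM(e.grade). SUM over an all-NULL group is NULL.
  3: ids {1, 19} → SUM(e.grade)=156
  4: ids {5, 6, 12, 25, 27, 34} → SUM(e.grade)=483
  5: ids {2, 14} → SUM(e.grade)=177
  11: ids {4, 8} → SUM(e.grade)=122

Econ | 156 ; Biology | 483 ; Econ | 177 ; History | 122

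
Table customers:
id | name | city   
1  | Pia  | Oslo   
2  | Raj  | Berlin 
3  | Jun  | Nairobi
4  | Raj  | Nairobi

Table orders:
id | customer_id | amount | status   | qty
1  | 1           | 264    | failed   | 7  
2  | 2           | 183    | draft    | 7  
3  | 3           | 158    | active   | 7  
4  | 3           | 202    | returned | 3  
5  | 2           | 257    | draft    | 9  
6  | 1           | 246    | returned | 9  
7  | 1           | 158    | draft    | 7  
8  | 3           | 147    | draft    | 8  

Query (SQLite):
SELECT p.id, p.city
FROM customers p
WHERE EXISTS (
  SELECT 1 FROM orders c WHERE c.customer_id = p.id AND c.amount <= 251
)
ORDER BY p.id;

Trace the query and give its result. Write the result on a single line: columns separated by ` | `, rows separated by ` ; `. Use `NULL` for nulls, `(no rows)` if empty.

1 | Oslo ; 2 | Berlin ; 3 | Nairobi

For each customers row, check whether any orders with matching customer_id has amount <= 251.
Keep rows where that is true.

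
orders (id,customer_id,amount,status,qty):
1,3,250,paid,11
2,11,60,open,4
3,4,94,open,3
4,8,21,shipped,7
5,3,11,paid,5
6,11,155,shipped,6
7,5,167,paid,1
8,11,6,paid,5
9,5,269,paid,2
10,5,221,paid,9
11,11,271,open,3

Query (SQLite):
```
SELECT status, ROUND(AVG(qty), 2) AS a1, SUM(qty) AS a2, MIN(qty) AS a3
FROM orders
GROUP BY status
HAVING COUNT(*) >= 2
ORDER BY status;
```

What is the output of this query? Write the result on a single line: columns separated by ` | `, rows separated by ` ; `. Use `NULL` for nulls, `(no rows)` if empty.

open | 3.33 | 10 | 3 ; paid | 5.5 | 33 | 1 ; shipped | 6.5 | 13 | 6

Group orders by status.
Per group compute: ROUND(AVG(qty), 2), SUM(qty), MIN(qty).
HAVING: drop groups with fewer than 2 rows.
  open: ids {2, 3, 11} → ROUND(AVG(qty), 2)=3.33, SUM(qty)=10, MIN(qty)=3
  paid: ids {1, 5, 7, 8, 9, 10} → ROUND(AVG(qty), 2)=5.5, SUM(qty)=33, MIN(qty)=1
  shipped: ids {4, 6} → ROUND(AVG(qty), 2)=6.5, SUM(qty)=13, MIN(qty)=6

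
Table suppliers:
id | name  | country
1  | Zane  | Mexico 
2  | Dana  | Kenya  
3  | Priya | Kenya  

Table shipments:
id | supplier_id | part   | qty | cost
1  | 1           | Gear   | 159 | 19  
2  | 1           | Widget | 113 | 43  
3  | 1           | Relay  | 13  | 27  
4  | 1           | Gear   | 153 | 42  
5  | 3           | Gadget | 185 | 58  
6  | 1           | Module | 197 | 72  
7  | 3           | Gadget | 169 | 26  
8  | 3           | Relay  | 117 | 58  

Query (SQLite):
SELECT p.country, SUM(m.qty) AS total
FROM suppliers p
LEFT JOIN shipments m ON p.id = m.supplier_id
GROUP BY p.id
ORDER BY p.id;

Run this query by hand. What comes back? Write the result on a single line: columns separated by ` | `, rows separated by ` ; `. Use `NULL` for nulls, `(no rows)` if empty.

LEFT JOIN keeps every suppliers row; unmatched ones get NULL for shipments columns.
Group by suppliers.id and compute SUM(m.qty). SUM over an all-NULL group is NULL.
  1: ids {1, 2, 3, 4, 6} → SUM(m.qty)=635
  2: ids {—} → SUM(m.qty)=NULL
  3: ids {5, 7, 8} → SUM(m.qty)=471

Mexico | 635 ; Kenya | NULL ; Kenya | 471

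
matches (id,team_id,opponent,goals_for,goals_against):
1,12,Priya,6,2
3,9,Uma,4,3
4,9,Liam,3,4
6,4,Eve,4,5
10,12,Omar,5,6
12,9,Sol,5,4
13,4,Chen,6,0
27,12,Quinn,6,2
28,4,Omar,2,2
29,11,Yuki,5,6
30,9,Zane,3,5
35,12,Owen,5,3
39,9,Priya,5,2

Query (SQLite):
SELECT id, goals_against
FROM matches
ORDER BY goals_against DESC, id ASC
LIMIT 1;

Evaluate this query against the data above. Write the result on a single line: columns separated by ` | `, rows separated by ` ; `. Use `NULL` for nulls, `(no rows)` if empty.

10 | 6

Sort by goals_against desc, tiebreak id asc: (6, id=10), (6, id=29), (5, id=6), (5, id=30) …. Take first 1.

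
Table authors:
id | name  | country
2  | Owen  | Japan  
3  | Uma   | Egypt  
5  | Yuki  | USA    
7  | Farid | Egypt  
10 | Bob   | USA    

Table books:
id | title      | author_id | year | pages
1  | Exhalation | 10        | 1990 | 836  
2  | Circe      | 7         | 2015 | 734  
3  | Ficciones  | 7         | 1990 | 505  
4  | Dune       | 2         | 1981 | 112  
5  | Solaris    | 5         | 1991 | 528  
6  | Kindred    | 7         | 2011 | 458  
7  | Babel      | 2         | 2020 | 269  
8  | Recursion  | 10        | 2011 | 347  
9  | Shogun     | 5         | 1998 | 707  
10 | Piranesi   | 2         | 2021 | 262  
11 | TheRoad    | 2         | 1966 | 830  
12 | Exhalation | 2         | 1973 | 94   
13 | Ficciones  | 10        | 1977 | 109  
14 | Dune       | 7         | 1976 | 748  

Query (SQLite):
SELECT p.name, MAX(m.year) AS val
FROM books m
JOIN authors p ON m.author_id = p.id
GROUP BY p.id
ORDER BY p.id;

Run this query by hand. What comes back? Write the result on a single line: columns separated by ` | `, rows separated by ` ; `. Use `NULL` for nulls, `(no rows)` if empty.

Join each books row to its authors via author_id.
Group joined rows by authors.id; compute MAX(m.year) per group.
  2: ids {4, 7, 10, 11, 12} → MAX(m.year)=2021
  5: ids {5, 9} → MAX(m.year)=1998
  7: ids {2, 3, 6, 14} → MAX(m.year)=2015
  10: ids {1, 8, 13} → MAX(m.year)=2011

Owen | 2021 ; Yuki | 1998 ; Farid | 2015 ; Bob | 2011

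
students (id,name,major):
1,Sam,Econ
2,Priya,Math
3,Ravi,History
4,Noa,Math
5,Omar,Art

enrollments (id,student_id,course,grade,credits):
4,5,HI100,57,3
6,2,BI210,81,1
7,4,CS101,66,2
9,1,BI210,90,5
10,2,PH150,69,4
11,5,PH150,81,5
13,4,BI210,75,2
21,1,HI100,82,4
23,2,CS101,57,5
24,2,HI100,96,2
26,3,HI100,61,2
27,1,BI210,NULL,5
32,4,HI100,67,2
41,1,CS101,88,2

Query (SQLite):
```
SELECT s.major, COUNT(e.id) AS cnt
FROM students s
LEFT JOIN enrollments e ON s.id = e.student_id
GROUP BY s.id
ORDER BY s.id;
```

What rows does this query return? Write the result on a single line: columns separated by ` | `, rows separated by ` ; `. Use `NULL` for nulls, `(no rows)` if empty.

LEFT JOIN keeps every students row; unmatched ones get NULL for enrollments columns.
Group by students.id and compute COUNT(e.id). COUNT(col) of an all-NULL group is 0.
  1: ids {9, 21, 27, 41} → COUNT(e.id)=4
  2: ids {6, 10, 23, 24} → COUNT(e.id)=4
  3: ids {26} → COUNT(e.id)=1
  4: ids {7, 13, 32} → COUNT(e.id)=3
  5: ids {4, 11} → COUNT(e.id)=2

Econ | 4 ; Math | 4 ; History | 1 ; Math | 3 ; Art | 2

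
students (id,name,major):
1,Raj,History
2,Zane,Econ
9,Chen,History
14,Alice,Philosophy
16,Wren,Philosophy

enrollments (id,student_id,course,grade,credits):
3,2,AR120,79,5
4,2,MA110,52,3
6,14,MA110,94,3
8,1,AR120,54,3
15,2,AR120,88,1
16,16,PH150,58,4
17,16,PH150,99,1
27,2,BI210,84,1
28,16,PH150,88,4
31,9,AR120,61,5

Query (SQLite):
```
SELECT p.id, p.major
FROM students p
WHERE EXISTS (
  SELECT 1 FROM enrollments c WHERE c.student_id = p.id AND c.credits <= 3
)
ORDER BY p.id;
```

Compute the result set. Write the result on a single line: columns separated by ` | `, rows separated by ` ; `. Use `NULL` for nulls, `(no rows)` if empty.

1 | History ; 2 | Econ ; 14 | Philosophy ; 16 | Philosophy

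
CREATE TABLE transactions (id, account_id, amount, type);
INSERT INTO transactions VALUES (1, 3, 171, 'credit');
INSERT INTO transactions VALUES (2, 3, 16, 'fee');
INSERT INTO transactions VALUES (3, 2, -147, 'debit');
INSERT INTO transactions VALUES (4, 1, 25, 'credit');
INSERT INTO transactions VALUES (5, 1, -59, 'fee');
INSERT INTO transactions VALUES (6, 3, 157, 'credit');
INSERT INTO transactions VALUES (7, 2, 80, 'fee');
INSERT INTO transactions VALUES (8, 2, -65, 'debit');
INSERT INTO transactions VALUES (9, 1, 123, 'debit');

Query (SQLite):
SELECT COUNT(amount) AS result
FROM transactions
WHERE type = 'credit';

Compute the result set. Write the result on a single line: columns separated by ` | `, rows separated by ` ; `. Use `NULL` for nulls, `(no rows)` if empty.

Rows where type='credit' → amount values: [171, 25, 157].
COUNT(amount) counts non-NULL values → 3.

3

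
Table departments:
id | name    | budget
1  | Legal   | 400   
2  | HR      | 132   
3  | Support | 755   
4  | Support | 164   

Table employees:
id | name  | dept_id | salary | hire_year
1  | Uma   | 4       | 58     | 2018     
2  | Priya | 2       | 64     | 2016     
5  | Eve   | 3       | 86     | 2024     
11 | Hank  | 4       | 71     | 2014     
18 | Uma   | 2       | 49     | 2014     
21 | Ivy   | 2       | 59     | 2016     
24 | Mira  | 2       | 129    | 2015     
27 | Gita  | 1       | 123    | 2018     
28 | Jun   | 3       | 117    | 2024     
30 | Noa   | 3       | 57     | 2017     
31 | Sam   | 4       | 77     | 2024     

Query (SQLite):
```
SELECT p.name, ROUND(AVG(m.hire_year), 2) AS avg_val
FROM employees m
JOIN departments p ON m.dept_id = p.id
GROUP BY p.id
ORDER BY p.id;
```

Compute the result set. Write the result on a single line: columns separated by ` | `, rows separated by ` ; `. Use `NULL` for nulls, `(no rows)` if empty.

Legal | 2018 ; HR | 2015.25 ; Support | 2021.67 ; Support | 2018.67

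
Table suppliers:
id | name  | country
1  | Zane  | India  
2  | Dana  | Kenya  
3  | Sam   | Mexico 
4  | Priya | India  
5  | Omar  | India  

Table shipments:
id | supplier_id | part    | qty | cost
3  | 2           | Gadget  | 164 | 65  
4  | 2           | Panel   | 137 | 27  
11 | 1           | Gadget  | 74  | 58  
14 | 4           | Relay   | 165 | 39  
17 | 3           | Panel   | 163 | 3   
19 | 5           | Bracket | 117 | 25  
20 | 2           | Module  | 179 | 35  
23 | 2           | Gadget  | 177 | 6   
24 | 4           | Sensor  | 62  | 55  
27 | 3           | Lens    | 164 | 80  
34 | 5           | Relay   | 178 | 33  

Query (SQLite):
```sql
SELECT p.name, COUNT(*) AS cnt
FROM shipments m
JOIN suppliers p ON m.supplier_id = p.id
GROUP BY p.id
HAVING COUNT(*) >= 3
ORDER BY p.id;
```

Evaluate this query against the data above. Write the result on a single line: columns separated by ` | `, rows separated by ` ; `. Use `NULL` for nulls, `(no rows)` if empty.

Join each shipments row to its suppliers via supplier_id.
Group joined rows by suppliers.id; compute COUNT(*) per group.
HAVING: keep groups with count ≥ 3.
  1: ids {11} → COUNT(*)=1
  2: ids {3, 4, 20, 23} → COUNT(*)=4
  3: ids {17, 27} → COUNT(*)=2
  4: ids {14, 24} → COUNT(*)=2
  5: ids {19, 34} → COUNT(*)=2

Dana | 4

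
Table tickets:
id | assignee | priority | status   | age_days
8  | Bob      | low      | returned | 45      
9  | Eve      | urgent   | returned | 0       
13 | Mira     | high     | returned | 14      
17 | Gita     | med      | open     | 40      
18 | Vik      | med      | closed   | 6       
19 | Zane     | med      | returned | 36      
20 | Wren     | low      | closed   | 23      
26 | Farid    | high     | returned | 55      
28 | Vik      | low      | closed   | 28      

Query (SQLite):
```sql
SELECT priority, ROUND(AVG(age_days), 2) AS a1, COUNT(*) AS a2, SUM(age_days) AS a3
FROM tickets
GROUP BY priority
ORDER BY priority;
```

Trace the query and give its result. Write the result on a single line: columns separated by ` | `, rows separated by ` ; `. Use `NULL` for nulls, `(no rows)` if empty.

high | 34.5 | 2 | 69 ; low | 32 | 3 | 96 ; med | 27.33 | 3 | 82 ; urgent | 0 | 1 | 0

Group tickets by priority.
Per group compute: ROUND(AVG(age_days), 2), COUNT(*), SUM(age_days).
  high: ids {13, 26} → ROUND(AVG(age_days), 2)=34.5, COUNT(*)=2, SUM(age_days)=69
  low: ids {8, 20, 28} → ROUND(AVG(age_days), 2)=32, COUNT(*)=3, SUM(age_days)=96
  med: ids {17, 18, 19} → ROUND(AVG(age_days), 2)=27.33, COUNT(*)=3, SUM(age_days)=82
  urgent: ids {9} → ROUND(AVG(age_days), 2)=0, COUNT(*)=1, SUM(age_days)=0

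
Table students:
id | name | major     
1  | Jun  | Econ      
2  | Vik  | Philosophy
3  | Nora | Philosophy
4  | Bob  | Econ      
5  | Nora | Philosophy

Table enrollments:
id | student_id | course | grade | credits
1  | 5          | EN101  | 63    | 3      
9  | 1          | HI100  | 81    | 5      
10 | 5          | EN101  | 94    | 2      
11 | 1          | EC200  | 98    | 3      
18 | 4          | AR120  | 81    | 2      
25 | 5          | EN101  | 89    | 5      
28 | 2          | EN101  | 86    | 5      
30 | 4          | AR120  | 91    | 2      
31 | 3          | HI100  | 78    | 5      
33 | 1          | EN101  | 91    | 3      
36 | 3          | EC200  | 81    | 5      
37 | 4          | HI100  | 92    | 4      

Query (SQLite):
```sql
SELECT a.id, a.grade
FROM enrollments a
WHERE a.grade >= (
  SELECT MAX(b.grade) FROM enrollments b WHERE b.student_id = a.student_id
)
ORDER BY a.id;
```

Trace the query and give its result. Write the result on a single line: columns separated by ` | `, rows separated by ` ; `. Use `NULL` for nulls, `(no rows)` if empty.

10 | 94 ; 11 | 98 ; 28 | 86 ; 36 | 81 ; 37 | 92

For each enrollments row a, compute MAX(grade) over rows sharing a.student_id.
Keep row a if a.grade >= that per-group MAX.
  student_id=1: MAX(grade) = 98
  student_id=2: MAX(grade) = 86
  student_id=3: MAX(grade) = 81
  student_id=4: MAX(grade) = 92
  student_id=5: MAX(grade) = 94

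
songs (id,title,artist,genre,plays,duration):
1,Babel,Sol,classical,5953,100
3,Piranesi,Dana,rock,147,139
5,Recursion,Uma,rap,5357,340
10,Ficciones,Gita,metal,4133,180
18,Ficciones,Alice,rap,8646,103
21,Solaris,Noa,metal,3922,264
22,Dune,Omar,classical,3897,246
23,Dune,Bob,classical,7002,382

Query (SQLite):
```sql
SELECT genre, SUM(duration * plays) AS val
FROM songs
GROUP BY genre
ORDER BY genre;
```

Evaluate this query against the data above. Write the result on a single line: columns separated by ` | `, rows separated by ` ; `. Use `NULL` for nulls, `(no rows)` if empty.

For each row compute duration * plays.
Group by genre; take SUM of the expression per group.
  classical: ids {1, 22, 23} → SUM(duration * plays)=4228726
  metal: ids {10, 21} → SUM(duration * plays)=1779348
  rap: ids {5, 18} → SUM(duration * plays)=2711918
  rock: ids {3} → SUM(duration * plays)=20433

classical | 4228726 ; metal | 1779348 ; rap | 2711918 ; rock | 20433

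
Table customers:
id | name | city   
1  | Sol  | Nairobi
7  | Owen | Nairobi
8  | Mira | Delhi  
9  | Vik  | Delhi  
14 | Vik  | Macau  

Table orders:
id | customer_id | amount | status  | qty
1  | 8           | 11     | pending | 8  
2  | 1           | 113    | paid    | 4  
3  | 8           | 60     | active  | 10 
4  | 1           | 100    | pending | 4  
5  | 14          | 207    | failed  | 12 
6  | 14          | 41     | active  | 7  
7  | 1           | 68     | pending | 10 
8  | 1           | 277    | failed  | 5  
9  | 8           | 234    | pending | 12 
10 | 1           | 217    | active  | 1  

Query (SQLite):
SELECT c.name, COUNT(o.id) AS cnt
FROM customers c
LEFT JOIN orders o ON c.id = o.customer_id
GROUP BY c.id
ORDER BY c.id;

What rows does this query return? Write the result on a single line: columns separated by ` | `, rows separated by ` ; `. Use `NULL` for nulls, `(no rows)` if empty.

Sol | 5 ; Owen | 0 ; Mira | 3 ; Vik | 0 ; Vik | 2

LEFT JOIN keeps every customers row; unmatched ones get NULL for orders columns.
Group by customers.id and compute COUNT(o.id). COUNT(col) of an all-NULL group is 0.
  1: ids {2, 4, 7, 8, 10} → COUNT(o.id)=5
  7: ids {—} → COUNT(o.id)=0
  8: ids {1, 3, 9} → COUNT(o.id)=3
  9: ids {—} → COUNT(o.id)=0
  14: ids {5, 6} → COUNT(o.id)=2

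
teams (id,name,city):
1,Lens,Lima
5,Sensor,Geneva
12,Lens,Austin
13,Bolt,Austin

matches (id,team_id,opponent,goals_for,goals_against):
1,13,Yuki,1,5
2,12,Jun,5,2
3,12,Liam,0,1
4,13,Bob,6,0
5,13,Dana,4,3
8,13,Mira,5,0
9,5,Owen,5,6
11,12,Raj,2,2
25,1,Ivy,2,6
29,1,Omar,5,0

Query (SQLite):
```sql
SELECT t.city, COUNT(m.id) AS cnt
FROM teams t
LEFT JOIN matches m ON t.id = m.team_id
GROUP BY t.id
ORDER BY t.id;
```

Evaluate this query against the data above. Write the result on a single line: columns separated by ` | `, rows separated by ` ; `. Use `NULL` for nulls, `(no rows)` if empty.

Lima | 2 ; Geneva | 1 ; Austin | 3 ; Austin | 4

LEFT JOIN keeps every teams row; unmatched ones get NULL for matches columns.
Group by teams.id and compute COUNT(m.id). COUNT(col) of an all-NULL group is 0.
  1: ids {25, 29} → COUNT(m.id)=2
  5: ids {9} → COUNT(m.id)=1
  12: ids {2, 3, 11} → COUNT(m.id)=3
  13: ids {1, 4, 5, 8} → COUNT(m.id)=4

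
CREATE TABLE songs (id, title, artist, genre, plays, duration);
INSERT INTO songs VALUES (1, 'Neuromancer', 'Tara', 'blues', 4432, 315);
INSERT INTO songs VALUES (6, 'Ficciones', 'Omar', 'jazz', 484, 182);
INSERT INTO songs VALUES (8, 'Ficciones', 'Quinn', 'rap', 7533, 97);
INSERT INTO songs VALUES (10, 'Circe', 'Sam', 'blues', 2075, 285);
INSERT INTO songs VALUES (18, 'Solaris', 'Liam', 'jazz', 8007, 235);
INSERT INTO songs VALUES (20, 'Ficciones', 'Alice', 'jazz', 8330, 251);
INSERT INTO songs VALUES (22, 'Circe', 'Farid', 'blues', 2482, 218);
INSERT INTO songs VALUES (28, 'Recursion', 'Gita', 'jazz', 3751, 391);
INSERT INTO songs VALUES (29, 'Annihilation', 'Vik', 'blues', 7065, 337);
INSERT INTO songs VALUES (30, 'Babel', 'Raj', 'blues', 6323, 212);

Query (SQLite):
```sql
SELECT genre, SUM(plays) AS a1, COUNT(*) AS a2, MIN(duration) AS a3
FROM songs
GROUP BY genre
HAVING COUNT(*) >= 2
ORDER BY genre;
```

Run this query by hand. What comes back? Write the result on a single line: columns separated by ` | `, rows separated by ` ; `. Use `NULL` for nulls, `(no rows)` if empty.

Group songs by genre.
Per group compute: SUM(plays), COUNT(*), MIN(duration).
HAVING: drop groups with fewer than 2 rows.
  blues: ids {1, 10, 22, 29, 30} → SUM(plays)=22377, COUNT(*)=5, MIN(duration)=212
  jazz: ids {6, 18, 20, 28} → SUM(plays)=20572, COUNT(*)=4, MIN(duration)=182
  rap: ids {8} → SUM(plays)=7533, COUNT(*)=1, MIN(duration)=97

blues | 22377 | 5 | 212 ; jazz | 20572 | 4 | 182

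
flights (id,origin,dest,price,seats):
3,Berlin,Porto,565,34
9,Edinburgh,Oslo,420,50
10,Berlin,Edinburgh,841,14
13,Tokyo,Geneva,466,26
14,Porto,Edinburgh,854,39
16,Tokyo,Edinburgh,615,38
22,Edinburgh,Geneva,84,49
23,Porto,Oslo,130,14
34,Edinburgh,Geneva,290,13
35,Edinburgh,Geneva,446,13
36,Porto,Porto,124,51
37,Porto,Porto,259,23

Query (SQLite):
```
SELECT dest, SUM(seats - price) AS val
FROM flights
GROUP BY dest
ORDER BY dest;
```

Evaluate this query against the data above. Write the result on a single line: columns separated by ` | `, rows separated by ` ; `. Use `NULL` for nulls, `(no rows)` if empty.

For each row compute seats - price.
Group by dest; take SUM of the expression per group.
  Edinburgh: ids {10, 14, 16} → SUM(seats - price)=-2219
  Geneva: ids {13, 22, 34, 35} → SUM(seats - price)=-1185
  Oslo: ids {9, 23} → SUM(seats - price)=-486
  Porto: ids {3, 36, 37} → SUM(seats - price)=-840

Edinburgh | -2219 ; Geneva | -1185 ; Oslo | -486 ; Porto | -840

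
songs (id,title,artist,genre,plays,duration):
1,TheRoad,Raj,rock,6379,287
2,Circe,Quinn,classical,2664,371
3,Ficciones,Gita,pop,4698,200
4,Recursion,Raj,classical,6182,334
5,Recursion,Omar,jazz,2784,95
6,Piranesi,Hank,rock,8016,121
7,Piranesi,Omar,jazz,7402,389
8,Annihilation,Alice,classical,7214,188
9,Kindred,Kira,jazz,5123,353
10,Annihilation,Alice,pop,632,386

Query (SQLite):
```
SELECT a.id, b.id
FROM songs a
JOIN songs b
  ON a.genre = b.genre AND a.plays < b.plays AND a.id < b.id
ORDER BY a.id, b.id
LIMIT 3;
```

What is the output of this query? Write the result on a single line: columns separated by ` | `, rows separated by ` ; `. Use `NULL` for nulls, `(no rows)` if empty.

1 | 6 ; 2 | 4 ; 2 | 8

Pairs (a,b) with same genre, a.plays < b.plays, a.id < b.id.
genre groups: classical:{2,4,8} jazz:{5,7,9} pop:{3,10} rock:{1,6}
Ordered by (a.id, b.id); first 3.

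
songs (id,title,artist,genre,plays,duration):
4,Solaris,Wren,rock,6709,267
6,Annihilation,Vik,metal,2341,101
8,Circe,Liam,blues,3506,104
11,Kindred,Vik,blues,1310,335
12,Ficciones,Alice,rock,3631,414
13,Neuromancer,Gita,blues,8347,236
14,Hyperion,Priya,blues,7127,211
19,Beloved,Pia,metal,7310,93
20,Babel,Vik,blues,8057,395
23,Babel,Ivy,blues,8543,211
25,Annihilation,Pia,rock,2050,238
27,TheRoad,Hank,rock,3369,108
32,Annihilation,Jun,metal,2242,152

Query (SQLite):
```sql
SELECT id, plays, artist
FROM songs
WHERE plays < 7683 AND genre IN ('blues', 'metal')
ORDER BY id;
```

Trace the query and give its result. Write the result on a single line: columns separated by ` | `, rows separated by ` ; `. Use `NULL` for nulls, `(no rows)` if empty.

6 | 2341 | Vik ; 8 | 3506 | Liam ; 11 | 1310 | Vik ; 14 | 7127 | Priya ; 19 | 7310 | Pia ; 32 | 2242 | Jun

plays < 7683: ids {4, 6, 8, 11, 12, 14, 19, 25, 27, 32}
genre IN ('blues', 'metal'): ids {6, 8, 11, 13, 14, 19, 20, 23, 32}
Combine with AND.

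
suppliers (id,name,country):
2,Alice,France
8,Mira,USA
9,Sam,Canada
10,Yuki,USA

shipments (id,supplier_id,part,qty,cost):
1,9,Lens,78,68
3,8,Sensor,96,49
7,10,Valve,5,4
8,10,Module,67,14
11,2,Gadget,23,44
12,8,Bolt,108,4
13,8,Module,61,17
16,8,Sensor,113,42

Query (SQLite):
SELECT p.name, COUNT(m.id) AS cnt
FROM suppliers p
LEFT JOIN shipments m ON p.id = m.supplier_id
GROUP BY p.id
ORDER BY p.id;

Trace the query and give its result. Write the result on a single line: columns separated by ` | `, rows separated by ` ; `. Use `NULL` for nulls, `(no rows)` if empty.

Alice | 1 ; Mira | 4 ; Sam | 1 ; Yuki | 2

LEFT JOIN keeps every suppliers row; unmatched ones get NULL for shipments columns.
Group by suppliers.id and compute COUNT(m.id). COUNT(col) of an all-NULL group is 0.
  2: ids {11} → COUNT(m.id)=1
  8: ids {3, 12, 13, 16} → COUNT(m.id)=4
  9: ids {1} → COUNT(m.id)=1
  10: ids {7, 8} → COUNT(m.id)=2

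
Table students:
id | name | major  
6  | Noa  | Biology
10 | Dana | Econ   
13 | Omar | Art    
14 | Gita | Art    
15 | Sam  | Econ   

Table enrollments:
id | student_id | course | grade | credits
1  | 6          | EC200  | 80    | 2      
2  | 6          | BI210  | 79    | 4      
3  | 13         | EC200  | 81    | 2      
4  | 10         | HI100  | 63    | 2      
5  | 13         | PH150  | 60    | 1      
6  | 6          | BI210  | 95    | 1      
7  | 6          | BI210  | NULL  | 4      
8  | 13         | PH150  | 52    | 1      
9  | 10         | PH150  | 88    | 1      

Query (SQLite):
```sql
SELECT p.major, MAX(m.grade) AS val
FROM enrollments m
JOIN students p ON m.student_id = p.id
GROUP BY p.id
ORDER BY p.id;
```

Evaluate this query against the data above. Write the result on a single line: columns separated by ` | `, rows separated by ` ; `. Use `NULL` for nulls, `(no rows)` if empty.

Biology | 95 ; Econ | 88 ; Art | 81

Join each enrollments row to its students via student_id.
Group joined rows by students.id; compute MAX(m.grade) per group.
  6: ids {1, 2, 6, 7} → MAX(m.grade)=95
  10: ids {4, 9} → MAX(m.grade)=88
  13: ids {3, 5, 8} → MAX(m.grade)=81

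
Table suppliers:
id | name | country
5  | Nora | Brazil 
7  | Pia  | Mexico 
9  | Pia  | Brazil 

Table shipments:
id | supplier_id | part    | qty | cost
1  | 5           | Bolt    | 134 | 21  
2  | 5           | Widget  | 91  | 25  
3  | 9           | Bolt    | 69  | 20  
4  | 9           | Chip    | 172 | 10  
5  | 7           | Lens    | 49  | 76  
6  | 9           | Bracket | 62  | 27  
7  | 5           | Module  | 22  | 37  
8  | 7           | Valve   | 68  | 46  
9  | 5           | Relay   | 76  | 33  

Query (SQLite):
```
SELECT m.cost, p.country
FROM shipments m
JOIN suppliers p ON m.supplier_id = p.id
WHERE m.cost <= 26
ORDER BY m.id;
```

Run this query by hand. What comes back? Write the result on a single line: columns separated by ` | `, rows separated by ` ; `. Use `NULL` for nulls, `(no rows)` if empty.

21 | Brazil ; 25 | Brazil ; 20 | Brazil ; 10 | Brazil

Each shipments row matches the suppliers row where supplier_id = suppliers.id.
Then keep rows with m.cost <= 26.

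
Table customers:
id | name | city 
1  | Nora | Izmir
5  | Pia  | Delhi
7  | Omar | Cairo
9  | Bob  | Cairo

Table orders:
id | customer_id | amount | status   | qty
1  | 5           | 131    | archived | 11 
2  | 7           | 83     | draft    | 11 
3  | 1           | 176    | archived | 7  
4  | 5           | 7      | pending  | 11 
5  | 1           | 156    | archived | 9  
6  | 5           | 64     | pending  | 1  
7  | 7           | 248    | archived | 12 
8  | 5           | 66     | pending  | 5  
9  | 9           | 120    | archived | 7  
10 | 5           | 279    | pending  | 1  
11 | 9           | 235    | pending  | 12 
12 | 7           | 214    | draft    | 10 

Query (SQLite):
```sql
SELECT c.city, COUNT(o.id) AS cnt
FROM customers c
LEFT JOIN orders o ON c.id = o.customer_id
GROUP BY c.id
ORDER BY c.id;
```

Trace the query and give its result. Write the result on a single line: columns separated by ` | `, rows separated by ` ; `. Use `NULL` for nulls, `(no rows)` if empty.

LEFT JOIN keeps every customers row; unmatched ones get NULL for orders columns.
Group by customers.id and compute COUNT(o.id). COUNT(col) of an all-NULL group is 0.
  1: ids {3, 5} → COUNT(o.id)=2
  5: ids {1, 4, 6, 8, 10} → COUNT(o.id)=5
  7: ids {2, 7, 12} → COUNT(o.id)=3
  9: ids {9, 11} → COUNT(o.id)=2

Izmir | 2 ; Delhi | 5 ; Cairo | 3 ; Cairo | 2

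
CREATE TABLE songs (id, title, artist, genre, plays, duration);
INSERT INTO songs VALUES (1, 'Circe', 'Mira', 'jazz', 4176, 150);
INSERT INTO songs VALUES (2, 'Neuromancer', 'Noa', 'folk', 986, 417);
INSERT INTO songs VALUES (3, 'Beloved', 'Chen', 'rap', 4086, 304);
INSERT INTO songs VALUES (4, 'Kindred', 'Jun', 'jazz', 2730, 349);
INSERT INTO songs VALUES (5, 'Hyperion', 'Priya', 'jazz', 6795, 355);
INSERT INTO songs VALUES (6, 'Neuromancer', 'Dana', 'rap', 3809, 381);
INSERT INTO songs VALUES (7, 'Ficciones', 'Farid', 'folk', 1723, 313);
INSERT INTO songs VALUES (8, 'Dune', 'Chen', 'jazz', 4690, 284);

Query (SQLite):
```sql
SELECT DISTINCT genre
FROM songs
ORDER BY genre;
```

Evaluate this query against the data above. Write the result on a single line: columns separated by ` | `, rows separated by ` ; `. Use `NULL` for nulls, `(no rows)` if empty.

folk ; jazz ; rap

Collect distinct genre values from songs.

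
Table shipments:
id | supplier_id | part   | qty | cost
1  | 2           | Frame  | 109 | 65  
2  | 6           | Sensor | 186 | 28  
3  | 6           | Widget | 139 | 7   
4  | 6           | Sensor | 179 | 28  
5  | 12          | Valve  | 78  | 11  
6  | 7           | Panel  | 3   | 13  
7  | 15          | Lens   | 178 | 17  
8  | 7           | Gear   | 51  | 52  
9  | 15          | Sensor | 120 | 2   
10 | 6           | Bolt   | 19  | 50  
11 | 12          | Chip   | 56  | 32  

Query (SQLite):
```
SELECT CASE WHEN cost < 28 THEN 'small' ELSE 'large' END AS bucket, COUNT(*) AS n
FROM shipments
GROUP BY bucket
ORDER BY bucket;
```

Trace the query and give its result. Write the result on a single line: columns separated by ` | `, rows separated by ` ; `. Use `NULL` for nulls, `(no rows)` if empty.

large | 6 ; small | 5

Bucket rows by cost < 28 → 'small' else 'large'; count each bucket.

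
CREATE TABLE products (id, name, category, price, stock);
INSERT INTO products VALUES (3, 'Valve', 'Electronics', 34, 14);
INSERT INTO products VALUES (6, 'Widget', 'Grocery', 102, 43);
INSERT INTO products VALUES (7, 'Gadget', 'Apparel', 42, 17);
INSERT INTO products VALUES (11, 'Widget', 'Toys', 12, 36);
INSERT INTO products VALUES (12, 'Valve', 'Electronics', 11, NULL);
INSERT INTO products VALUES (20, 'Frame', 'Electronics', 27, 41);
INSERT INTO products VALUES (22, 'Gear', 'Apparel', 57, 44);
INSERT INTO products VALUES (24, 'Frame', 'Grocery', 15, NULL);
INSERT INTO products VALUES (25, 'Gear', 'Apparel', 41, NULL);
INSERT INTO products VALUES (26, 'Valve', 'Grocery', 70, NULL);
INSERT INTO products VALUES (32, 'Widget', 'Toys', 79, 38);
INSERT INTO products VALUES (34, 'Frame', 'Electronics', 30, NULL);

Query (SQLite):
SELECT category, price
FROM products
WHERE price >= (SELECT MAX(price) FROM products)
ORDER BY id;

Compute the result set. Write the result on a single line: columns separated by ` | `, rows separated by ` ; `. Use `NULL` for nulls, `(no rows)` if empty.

Grocery | 102

Scalar subquery: MAX(price) over all products rows = 102.
Keep rows where price >= that value.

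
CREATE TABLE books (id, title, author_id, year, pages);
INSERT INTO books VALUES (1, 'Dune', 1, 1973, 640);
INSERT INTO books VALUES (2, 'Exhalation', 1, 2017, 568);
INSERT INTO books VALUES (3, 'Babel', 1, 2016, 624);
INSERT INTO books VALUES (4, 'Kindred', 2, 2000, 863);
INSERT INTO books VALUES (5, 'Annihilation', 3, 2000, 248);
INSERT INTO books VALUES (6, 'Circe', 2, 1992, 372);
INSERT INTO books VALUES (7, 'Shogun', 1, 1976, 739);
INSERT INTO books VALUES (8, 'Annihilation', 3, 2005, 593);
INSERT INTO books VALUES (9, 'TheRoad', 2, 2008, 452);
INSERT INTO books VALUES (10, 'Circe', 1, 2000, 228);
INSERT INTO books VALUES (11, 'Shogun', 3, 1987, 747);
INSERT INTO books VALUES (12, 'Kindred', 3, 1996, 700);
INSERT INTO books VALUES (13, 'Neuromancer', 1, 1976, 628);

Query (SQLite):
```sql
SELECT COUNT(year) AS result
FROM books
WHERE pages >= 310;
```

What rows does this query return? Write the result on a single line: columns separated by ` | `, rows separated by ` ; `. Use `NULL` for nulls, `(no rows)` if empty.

11

Rows where pages >= 310 → year values: [1973, 2017, 2016, 2000, 1992, 1976, 2005, 2008, 1987, 1996, 1976].
COUNT(year) counts non-NULL values → 11.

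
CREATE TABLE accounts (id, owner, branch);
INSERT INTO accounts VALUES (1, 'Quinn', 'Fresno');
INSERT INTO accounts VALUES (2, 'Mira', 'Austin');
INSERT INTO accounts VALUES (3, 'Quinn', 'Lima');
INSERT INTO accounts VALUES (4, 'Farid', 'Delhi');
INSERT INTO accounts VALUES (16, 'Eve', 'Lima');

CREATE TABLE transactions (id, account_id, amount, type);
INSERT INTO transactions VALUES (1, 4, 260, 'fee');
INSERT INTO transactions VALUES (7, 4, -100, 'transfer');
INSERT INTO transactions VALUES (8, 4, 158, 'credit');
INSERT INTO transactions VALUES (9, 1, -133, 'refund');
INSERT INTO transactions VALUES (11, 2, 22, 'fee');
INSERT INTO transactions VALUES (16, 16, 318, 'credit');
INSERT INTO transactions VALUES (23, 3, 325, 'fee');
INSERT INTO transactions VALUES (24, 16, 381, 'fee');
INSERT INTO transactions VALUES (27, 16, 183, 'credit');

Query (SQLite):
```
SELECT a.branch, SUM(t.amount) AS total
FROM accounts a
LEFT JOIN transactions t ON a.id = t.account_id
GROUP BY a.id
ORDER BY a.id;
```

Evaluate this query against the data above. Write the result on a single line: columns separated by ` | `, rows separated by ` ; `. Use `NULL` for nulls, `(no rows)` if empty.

Fresno | -133 ; Austin | 22 ; Lima | 325 ; Delhi | 318 ; Lima | 882

LEFT JOIN keeps every accounts row; unmatched ones get NULL for transactions columns.
Group by accounts.id and compute SUM(t.amount). SUM over an all-NULL group is NULL.
  1: ids {9} → SUM(t.amount)=-133
  2: ids {11} → SUM(t.amount)=22
  3: ids {23} → SUM(t.amount)=325
  4: ids {1, 7, 8} → SUM(t.amount)=318
  16: ids {16, 24, 27} → SUM(t.amount)=882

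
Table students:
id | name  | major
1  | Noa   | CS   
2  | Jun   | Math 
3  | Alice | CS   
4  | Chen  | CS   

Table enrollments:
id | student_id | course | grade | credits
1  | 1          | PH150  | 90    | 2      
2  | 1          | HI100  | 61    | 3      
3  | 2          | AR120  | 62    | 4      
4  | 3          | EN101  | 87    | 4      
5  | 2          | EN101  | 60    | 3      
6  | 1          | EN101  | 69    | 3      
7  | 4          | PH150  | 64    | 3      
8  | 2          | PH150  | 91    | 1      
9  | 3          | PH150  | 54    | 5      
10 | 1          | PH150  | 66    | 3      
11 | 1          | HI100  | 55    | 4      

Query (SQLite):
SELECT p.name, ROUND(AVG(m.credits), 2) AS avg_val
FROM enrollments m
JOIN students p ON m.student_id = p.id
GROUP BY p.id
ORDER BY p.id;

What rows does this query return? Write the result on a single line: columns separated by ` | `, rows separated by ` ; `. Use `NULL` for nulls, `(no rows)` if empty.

Noa | 3 ; Jun | 2.67 ; Alice | 4.5 ; Chen | 3

Join each enrollments row to its students via student_id.
Group joined rows by students.id; compute ROUND(AVG(m.credits), 2) per group.
  1: ids {1, 2, 6, 10, 11} → ROUND(AVG(m.credits), 2)=3
  2: ids {3, 5, 8} → ROUND(AVG(m.credits), 2)=2.67
  3: ids {4, 9} → ROUND(AVG(m.credits), 2)=4.5
  4: ids {7} → ROUND(AVG(m.credits), 2)=3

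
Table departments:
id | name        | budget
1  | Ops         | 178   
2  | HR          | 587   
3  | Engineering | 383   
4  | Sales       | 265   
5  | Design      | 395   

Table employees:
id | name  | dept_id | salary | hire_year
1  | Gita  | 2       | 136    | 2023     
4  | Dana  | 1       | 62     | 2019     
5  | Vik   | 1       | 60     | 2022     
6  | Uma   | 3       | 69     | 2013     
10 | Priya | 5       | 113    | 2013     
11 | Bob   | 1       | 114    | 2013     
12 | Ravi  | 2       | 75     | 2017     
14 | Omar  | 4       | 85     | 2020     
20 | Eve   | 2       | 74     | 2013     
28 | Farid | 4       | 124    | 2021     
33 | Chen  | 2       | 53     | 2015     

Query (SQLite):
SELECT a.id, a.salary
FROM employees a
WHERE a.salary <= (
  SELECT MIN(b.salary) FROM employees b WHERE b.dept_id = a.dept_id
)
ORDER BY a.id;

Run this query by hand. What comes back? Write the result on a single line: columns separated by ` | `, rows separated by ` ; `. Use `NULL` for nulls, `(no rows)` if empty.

5 | 60 ; 6 | 69 ; 10 | 113 ; 14 | 85 ; 33 | 53

For each employees row a, compute MIN(salary) over rows sharing a.dept_id.
Keep row a if a.salary <= that per-group MIN.
  dept_id=1: MIN(salary) = 60
  dept_id=2: MIN(salary) = 53
  dept_id=3: MIN(salary) = 69
  dept_id=4: MIN(salary) = 85
  dept_id=5: MIN(salary) = 113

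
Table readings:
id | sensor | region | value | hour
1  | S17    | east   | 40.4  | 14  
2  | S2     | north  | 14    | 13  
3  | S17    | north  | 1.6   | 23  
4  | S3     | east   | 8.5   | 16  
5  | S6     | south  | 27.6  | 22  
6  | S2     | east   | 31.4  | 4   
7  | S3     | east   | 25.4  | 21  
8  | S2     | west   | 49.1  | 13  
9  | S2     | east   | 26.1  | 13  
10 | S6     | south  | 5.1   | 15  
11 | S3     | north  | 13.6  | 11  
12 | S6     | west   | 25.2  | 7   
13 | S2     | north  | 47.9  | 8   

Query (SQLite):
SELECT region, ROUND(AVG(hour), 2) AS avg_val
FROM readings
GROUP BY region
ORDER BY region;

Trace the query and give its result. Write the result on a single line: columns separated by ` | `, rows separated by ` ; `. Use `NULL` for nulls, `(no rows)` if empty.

Partition readings by region; compute ROUND(AVG(hour), 2) within each group.
  east: ids {1, 4, 6, 7, 9} → ROUND(AVG(hour), 2)=13.6
  north: ids {2, 3, 11, 13} → ROUND(AVG(hour), 2)=13.75
  south: ids {5, 10} → ROUND(AVG(hour), 2)=18.5
  west: ids {8, 12} → ROUND(AVG(hour), 2)=10

east | 13.6 ; north | 13.75 ; south | 18.5 ; west | 10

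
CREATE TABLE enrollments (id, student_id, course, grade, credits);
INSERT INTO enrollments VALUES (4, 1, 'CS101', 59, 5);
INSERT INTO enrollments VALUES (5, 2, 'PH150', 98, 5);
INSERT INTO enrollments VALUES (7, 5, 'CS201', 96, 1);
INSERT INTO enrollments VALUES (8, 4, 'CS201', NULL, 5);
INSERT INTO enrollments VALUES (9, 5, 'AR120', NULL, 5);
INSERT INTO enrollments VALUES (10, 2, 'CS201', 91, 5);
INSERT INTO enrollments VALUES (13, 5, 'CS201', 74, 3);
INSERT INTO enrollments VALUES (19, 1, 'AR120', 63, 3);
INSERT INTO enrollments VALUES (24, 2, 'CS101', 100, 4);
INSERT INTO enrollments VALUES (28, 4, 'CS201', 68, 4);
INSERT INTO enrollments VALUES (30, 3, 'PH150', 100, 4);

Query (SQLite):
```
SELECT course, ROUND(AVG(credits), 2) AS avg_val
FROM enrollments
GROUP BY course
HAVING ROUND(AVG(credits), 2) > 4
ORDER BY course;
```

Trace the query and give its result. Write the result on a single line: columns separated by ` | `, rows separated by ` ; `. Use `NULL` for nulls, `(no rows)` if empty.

Partition enrollments by course; compute ROUND(AVG(credits), 2) within each group.
HAVING: keep groups where ROUND(AVG(credits), 2) > 4.
  AR120: ids {9, 19} → ROUND(AVG(credits), 2)=4
  CS101: ids {4, 24} → ROUND(AVG(credits), 2)=4.5
  CS201: ids {7, 8, 10, 13, 28} → ROUND(AVG(credits), 2)=3.6
  PH150: ids {5, 30} → ROUND(AVG(credits), 2)=4.5

CS101 | 4.5 ; PH150 | 4.5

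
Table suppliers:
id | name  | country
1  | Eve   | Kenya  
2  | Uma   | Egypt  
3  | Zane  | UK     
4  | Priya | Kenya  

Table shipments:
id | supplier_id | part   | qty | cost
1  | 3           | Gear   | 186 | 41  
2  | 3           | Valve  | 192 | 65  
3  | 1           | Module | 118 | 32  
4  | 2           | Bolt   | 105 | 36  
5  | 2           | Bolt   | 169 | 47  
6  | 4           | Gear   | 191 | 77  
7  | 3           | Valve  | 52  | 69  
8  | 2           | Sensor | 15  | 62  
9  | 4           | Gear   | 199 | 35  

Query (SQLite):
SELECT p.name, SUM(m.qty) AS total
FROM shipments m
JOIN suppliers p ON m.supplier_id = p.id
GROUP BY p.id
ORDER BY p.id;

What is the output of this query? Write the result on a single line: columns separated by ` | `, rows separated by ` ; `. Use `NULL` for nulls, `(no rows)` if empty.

Eve | 118 ; Uma | 289 ; Zane | 430 ; Priya | 390

Join each shipments row to its suppliers via supplier_id.
Group joined rows by suppliers.id; compute SUM(m.qty) per group.
  1: ids {3} → SUM(m.qty)=118
  2: ids {4, 5, 8} → SUM(m.qty)=289
  3: ids {1, 2, 7} → SUM(m.qty)=430
  4: ids {6, 9} → SUM(m.qty)=390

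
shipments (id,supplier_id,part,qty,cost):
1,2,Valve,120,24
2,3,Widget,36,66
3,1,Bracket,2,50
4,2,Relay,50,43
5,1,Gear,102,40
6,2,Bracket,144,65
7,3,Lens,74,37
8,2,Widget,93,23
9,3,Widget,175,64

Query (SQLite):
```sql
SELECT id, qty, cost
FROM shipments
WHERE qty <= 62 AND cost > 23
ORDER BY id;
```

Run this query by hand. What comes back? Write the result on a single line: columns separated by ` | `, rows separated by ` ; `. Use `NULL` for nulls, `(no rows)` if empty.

qty <= 62: ids {2, 3, 4}
cost > 23: ids {1, 2, 3, 4, 5, 6, 7, 9}
Combine with AND.

2 | 36 | 66 ; 3 | 2 | 50 ; 4 | 50 | 43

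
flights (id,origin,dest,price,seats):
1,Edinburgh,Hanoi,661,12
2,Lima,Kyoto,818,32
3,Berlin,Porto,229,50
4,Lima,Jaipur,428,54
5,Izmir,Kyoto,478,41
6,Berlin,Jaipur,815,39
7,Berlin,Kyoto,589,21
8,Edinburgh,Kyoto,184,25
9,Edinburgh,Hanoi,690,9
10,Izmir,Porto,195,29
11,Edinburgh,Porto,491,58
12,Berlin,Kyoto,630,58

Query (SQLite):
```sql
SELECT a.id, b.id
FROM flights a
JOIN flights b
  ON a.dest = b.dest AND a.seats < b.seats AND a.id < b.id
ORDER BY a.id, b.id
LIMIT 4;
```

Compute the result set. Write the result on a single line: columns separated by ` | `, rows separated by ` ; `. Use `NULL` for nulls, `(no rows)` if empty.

Pairs (a,b) with same dest, a.seats < b.seats, a.id < b.id.
dest groups: Hanoi:{1,9} Jaipur:{4,6} Kyoto:{2,5,7,8,12} Porto:{3,10,11}
Ordered by (a.id, b.id); first 4.

2 | 5 ; 2 | 12 ; 3 | 11 ; 5 | 12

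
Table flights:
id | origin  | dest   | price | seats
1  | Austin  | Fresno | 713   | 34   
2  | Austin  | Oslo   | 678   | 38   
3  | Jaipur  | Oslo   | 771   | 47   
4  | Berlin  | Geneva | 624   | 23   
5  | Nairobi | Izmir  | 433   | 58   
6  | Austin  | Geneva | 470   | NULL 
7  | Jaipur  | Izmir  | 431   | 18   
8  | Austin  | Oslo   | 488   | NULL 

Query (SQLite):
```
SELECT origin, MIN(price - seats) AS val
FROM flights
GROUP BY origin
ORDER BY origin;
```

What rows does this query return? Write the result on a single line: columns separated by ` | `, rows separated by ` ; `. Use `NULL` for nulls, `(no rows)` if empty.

Austin | 640 ; Berlin | 601 ; Jaipur | 413 ; Nairobi | 375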